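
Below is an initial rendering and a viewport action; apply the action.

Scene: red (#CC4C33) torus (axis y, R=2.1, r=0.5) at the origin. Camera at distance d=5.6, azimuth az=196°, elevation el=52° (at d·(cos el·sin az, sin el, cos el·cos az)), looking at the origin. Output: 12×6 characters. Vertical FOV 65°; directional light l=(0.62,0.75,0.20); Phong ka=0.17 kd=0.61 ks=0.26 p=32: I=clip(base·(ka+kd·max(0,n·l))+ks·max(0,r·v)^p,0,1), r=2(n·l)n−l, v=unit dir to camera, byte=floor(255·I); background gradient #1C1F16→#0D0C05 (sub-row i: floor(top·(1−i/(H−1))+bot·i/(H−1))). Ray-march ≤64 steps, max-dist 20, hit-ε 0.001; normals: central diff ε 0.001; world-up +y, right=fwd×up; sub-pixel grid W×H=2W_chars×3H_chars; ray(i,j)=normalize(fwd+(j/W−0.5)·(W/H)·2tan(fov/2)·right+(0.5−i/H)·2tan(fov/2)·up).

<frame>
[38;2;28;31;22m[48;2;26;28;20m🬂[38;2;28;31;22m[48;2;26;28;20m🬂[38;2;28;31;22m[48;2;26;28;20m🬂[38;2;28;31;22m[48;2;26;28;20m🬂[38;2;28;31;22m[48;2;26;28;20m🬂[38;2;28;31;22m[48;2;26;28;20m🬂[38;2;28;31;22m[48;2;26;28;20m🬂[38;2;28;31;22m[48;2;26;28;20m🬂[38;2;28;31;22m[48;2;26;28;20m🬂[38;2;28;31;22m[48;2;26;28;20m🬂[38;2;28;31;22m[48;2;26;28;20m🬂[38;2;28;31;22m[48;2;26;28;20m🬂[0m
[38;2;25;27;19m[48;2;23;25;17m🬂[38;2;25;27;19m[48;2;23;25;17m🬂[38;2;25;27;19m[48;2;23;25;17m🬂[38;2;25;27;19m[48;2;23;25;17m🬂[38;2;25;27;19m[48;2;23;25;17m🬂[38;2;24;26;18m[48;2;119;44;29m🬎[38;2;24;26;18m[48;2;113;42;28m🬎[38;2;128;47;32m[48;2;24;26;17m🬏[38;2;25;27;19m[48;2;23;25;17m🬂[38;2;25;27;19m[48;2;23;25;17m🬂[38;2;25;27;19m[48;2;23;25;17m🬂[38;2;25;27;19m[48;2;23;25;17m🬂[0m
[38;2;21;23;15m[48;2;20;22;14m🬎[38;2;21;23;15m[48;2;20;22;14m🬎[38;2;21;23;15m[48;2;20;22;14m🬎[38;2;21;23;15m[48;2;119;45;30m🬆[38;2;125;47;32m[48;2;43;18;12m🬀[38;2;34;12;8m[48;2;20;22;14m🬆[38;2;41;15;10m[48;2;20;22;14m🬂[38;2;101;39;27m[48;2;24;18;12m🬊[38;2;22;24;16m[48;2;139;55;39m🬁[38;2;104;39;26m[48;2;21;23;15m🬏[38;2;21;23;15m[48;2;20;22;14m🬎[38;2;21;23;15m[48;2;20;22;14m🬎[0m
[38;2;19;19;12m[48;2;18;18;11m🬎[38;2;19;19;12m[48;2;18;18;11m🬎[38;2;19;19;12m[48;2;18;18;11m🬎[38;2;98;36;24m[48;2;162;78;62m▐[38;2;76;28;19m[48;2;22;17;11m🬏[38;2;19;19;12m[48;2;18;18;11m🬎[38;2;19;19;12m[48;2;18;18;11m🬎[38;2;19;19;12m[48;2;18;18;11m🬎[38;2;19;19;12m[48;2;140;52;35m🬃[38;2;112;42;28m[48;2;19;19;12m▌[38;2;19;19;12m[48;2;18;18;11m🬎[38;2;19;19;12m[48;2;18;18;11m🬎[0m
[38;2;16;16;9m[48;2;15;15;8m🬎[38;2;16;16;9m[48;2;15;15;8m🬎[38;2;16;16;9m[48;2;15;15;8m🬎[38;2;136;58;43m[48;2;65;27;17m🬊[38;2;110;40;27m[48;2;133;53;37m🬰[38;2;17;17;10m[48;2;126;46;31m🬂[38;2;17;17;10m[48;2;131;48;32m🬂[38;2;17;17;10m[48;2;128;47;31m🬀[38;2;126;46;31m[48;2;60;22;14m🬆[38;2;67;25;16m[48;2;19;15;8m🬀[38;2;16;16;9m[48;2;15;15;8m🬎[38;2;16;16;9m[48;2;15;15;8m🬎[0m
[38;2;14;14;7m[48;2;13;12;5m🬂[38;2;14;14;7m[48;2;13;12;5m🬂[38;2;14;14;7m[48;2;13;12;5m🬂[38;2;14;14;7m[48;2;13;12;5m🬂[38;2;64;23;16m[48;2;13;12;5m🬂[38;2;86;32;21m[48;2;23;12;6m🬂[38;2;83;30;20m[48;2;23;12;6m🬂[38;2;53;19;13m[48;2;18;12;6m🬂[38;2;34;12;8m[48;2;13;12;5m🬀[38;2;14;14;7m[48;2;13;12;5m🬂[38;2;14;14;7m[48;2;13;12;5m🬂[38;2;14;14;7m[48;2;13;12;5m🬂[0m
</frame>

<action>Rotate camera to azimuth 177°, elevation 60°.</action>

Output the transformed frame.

<frame>
[38;2;28;31;22m[48;2;26;28;20m🬂[38;2;28;31;22m[48;2;26;28;20m🬂[38;2;28;31;22m[48;2;26;28;20m🬂[38;2;28;31;22m[48;2;26;28;20m🬂[38;2;28;31;22m[48;2;26;28;20m🬂[38;2;28;31;22m[48;2;26;28;20m🬂[38;2;28;31;22m[48;2;26;28;20m🬂[38;2;28;31;22m[48;2;26;28;20m🬂[38;2;28;31;22m[48;2;26;28;20m🬂[38;2;28;31;22m[48;2;26;28;20m🬂[38;2;28;31;22m[48;2;26;28;20m🬂[38;2;28;31;22m[48;2;26;28;20m🬂[0m
[38;2;25;27;19m[48;2;23;25;17m🬂[38;2;25;27;19m[48;2;23;25;17m🬂[38;2;25;27;19m[48;2;23;25;17m🬂[38;2;25;27;19m[48;2;23;25;17m🬂[38;2;24;26;17m[48;2;128;47;32m🬝[38;2;24;26;18m[48;2;95;35;23m🬎[38;2;24;26;18m[48;2;102;38;25m🬎[38;2;24;26;18m[48;2;127;47;31m🬎[38;2;25;27;19m[48;2;23;25;17m🬂[38;2;25;27;19m[48;2;23;25;17m🬂[38;2;25;27;19m[48;2;23;25;17m🬂[38;2;25;27;19m[48;2;23;25;17m🬂[0m
[38;2;21;23;15m[48;2;20;22;14m🬎[38;2;21;23;15m[48;2;20;22;14m🬎[38;2;21;23;15m[48;2;20;22;14m🬎[38;2;139;52;35m[48;2;42;26;17m🬘[38;2;106;39;26m[48;2;37;16;10m🬀[38;2;34;12;8m[48;2;20;22;14m🬂[38;2;38;13;9m[48;2;20;22;14m🬂[38;2;106;39;26m[48;2;20;22;14m🬊[38;2;77;28;19m[48;2;143;55;37m🬁[38;2;102;38;25m[48;2;21;23;15m🬏[38;2;21;23;15m[48;2;20;22;14m🬎[38;2;21;23;15m[48;2;20;22;14m🬎[0m
[38;2;19;19;12m[48;2;18;18;11m🬎[38;2;19;19;12m[48;2;18;18;11m🬎[38;2;19;19;12m[48;2;18;18;11m🬎[38;2;86;31;21m[48;2;162;76;59m▐[38;2;37;13;9m[48;2;19;19;12m🬐[38;2;19;19;12m[48;2;18;18;11m🬎[38;2;19;19;12m[48;2;18;18;11m🬎[38;2;19;19;12m[48;2;18;18;11m🬎[38;2;142;52;35m[48;2;19;19;12m🬸[38;2;112;41;27m[48;2;19;19;12m▌[38;2;19;19;12m[48;2;18;18;11m🬎[38;2;19;19;12m[48;2;18;18;11m🬎[0m
[38;2;16;16;9m[48;2;15;15;8m🬎[38;2;16;16;9m[48;2;15;15;8m🬎[38;2;16;16;9m[48;2;15;15;8m🬎[38;2;130;49;33m[48;2;15;15;8m🬬[38;2;42;15;10m[48;2;120;45;30m🬁[38;2;17;17;10m[48;2;111;41;27m🬂[38;2;16;16;9m[48;2;124;46;31m🬆[38;2;17;17;10m[48;2;131;48;32m🬀[38;2;134;49;33m[48;2;76;28;18m🬆[38;2;73;27;18m[48;2;19;15;8m🬀[38;2;16;16;9m[48;2;15;15;8m🬎[38;2;16;16;9m[48;2;15;15;8m🬎[0m
[38;2;14;14;7m[48;2;13;12;5m🬂[38;2;14;14;7m[48;2;13;12;5m🬂[38;2;14;14;7m[48;2;13;12;5m🬂[38;2;14;14;7m[48;2;13;12;5m🬂[38;2;103;38;25m[48;2;13;12;5m🬂[38;2;102;37;25m[48;2;29;15;8m🬊[38;2;99;36;24m[48;2;28;15;8m🬆[38;2;87;32;21m[48;2;18;12;6m🬂[38;2;34;12;8m[48;2;13;12;5m🬀[38;2;14;14;7m[48;2;13;12;5m🬂[38;2;14;14;7m[48;2;13;12;5m🬂[38;2;14;14;7m[48;2;13;12;5m🬂[0m
</frame>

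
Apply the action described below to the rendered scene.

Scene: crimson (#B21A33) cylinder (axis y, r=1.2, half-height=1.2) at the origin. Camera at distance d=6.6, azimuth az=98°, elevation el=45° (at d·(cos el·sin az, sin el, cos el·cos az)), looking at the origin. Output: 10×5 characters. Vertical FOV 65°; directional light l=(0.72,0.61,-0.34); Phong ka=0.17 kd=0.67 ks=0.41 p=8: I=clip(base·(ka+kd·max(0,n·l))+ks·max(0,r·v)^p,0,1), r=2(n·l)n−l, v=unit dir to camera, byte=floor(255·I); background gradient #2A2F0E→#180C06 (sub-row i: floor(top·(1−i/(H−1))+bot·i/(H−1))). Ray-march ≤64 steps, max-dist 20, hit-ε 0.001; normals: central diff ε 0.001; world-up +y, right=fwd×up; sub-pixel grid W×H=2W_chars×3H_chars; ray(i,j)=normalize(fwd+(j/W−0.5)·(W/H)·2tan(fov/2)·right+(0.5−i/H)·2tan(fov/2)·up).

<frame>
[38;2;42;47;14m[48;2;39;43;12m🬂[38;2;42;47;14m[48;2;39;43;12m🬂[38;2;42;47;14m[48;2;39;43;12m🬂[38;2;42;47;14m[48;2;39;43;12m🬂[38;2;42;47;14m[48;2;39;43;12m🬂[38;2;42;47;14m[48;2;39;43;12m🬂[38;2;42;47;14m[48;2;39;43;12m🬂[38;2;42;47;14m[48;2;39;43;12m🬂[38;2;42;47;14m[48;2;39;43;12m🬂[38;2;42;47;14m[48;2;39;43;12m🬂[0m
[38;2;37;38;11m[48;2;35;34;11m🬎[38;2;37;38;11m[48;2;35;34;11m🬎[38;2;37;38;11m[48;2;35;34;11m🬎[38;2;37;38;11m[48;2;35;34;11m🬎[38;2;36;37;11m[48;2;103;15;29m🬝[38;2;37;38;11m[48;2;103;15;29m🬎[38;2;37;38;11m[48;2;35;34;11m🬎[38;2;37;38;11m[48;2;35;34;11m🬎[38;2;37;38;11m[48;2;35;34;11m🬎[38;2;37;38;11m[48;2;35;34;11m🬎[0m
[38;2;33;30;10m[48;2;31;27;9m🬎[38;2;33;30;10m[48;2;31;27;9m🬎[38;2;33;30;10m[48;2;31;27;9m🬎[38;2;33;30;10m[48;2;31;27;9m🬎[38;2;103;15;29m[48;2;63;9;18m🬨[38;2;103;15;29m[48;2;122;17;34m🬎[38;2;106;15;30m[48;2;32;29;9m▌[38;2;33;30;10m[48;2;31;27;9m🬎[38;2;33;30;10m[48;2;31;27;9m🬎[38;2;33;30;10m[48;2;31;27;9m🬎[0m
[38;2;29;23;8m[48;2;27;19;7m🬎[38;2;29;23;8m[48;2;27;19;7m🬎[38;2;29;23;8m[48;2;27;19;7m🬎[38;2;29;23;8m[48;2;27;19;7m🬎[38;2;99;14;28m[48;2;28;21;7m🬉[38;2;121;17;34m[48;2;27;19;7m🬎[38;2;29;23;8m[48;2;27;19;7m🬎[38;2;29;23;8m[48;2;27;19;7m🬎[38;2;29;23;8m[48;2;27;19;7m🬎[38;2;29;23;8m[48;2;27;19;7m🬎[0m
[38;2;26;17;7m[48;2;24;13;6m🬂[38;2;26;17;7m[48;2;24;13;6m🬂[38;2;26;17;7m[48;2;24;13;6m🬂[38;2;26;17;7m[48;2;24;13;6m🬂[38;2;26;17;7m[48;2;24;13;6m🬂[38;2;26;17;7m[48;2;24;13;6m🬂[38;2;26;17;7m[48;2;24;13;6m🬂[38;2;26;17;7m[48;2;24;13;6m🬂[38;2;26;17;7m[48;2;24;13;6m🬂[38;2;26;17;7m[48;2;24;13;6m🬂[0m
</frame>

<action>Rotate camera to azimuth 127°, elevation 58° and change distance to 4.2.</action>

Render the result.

<frame>
[38;2;42;47;14m[48;2;39;43;12m🬂[38;2;42;47;14m[48;2;39;43;12m🬂[38;2;42;47;14m[48;2;39;43;12m🬂[38;2;42;47;14m[48;2;39;43;12m🬂[38;2;42;47;14m[48;2;39;43;12m🬂[38;2;42;47;14m[48;2;39;43;12m🬂[38;2;42;47;14m[48;2;39;43;12m🬂[38;2;42;47;14m[48;2;39;43;12m🬂[38;2;42;47;14m[48;2;39;43;12m🬂[38;2;42;47;14m[48;2;39;43;12m🬂[0m
[38;2;37;38;11m[48;2;35;34;11m🬎[38;2;37;38;11m[48;2;35;34;11m🬎[38;2;37;38;11m[48;2;35;34;11m🬎[38;2;37;38;11m[48;2;103;15;29m🬆[38;2;103;15;29m[48;2;103;15;29m [38;2;103;15;29m[48;2;103;15;29m [38;2;103;15;29m[48;2;38;39;12m🬺[38;2;103;15;29m[48;2;36;37;11m🬏[38;2;37;38;11m[48;2;35;34;11m🬎[38;2;37;38;11m[48;2;35;34;11m🬎[0m
[38;2;33;30;10m[48;2;31;27;9m🬎[38;2;33;30;10m[48;2;31;27;9m🬎[38;2;33;30;10m[48;2;31;27;9m🬎[38;2;103;15;29m[48;2;31;27;9m🬬[38;2;103;15;29m[48;2;103;15;29m [38;2;103;15;29m[48;2;103;15;29m [38;2;103;15;29m[48;2;103;15;29m [38;2;103;15;29m[48;2;32;28;9m🬄[38;2;33;30;10m[48;2;31;27;9m🬎[38;2;33;30;10m[48;2;31;27;9m🬎[0m
[38;2;29;23;8m[48;2;27;19;7m🬎[38;2;29;23;8m[48;2;27;19;7m🬎[38;2;29;23;8m[48;2;27;19;7m🬎[38;2;112;16;32m[48;2;28;21;7m🬁[38;2;119;17;33m[48;2;27;19;7m🬬[38;2;103;15;29m[48;2;119;17;33m🬂[38;2;99;14;28m[48;2;27;20;7m🬆[38;2;29;23;8m[48;2;27;19;7m🬎[38;2;29;23;8m[48;2;27;19;7m🬎[38;2;29;23;8m[48;2;27;19;7m🬎[0m
[38;2;26;17;7m[48;2;24;13;6m🬂[38;2;26;17;7m[48;2;24;13;6m🬂[38;2;26;17;7m[48;2;24;13;6m🬂[38;2;26;17;7m[48;2;24;13;6m🬂[38;2;26;17;7m[48;2;24;13;6m🬂[38;2;26;17;7m[48;2;24;13;6m🬂[38;2;26;17;7m[48;2;24;13;6m🬂[38;2;26;17;7m[48;2;24;13;6m🬂[38;2;26;17;7m[48;2;24;13;6m🬂[38;2;26;17;7m[48;2;24;13;6m🬂[0m
</frame>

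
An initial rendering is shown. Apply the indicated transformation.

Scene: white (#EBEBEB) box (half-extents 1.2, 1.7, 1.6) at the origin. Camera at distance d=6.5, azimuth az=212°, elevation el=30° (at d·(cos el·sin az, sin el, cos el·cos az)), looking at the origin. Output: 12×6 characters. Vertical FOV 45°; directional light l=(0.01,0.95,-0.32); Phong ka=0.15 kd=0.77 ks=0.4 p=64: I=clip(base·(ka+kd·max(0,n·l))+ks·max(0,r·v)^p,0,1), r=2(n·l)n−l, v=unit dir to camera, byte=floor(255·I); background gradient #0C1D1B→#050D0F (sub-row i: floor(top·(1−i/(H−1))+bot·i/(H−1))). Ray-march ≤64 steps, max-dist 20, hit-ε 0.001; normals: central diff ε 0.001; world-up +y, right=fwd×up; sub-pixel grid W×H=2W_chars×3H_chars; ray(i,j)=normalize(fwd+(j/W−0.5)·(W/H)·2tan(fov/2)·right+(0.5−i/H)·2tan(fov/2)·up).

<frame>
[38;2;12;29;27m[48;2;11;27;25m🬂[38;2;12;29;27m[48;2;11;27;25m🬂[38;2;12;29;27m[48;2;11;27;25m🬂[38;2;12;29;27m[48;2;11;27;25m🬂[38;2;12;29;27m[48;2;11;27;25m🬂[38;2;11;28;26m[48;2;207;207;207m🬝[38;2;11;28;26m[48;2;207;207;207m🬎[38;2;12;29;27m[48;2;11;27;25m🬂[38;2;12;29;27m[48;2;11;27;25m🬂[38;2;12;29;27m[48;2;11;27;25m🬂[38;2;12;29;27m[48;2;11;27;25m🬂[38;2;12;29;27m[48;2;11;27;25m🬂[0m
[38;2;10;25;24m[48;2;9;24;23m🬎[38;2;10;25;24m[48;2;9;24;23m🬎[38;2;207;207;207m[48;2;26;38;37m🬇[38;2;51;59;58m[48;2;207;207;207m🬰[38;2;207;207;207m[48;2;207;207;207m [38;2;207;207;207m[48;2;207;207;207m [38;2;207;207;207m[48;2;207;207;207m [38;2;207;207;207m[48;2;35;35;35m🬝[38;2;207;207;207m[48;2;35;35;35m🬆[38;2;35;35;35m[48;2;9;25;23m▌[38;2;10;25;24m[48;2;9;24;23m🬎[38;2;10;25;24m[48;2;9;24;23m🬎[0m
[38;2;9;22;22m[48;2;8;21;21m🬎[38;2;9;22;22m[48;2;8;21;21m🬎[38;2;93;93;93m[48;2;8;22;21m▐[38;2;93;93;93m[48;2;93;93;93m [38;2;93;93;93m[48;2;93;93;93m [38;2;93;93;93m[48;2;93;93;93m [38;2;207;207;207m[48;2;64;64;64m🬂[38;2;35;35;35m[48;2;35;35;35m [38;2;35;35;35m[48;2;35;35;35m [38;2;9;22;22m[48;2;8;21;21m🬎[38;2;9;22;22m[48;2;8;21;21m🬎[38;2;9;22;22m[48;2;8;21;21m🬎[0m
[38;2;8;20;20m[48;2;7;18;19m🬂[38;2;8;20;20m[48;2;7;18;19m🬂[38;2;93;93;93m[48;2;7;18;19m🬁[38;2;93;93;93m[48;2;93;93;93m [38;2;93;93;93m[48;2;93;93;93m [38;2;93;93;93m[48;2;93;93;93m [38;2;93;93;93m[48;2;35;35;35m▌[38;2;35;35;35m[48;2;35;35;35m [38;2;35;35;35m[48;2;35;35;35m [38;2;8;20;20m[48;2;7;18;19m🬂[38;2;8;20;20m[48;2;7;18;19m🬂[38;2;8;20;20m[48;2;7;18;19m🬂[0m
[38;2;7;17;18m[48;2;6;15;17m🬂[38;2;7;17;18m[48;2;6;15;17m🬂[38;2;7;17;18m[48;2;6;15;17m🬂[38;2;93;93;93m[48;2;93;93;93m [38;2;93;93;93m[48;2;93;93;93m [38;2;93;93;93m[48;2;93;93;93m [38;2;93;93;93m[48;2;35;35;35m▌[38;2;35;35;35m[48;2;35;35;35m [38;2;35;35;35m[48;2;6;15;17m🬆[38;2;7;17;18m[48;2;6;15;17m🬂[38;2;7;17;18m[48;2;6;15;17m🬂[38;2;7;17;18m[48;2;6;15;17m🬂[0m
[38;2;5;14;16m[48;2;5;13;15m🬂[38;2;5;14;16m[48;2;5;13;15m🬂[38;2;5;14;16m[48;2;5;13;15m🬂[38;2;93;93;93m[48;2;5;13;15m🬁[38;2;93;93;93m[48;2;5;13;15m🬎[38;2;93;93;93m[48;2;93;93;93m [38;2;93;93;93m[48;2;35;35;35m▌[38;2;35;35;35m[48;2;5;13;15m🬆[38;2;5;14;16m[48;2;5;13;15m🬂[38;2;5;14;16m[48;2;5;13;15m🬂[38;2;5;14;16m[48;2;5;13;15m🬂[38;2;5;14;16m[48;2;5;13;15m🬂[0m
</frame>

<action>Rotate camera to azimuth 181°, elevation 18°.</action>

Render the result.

<frame>
[38;2;12;29;27m[48;2;11;27;25m🬂[38;2;12;29;27m[48;2;11;27;25m🬂[38;2;12;29;27m[48;2;11;27;25m🬂[38;2;12;29;27m[48;2;11;27;25m🬂[38;2;12;29;27m[48;2;11;27;25m🬂[38;2;12;29;27m[48;2;11;27;25m🬂[38;2;12;29;27m[48;2;11;27;25m🬂[38;2;12;29;27m[48;2;11;27;25m🬂[38;2;12;29;27m[48;2;11;27;25m🬂[38;2;12;29;27m[48;2;11;27;25m🬂[38;2;12;29;27m[48;2;11;27;25m🬂[38;2;12;29;27m[48;2;11;27;25m🬂[0m
[38;2;10;25;24m[48;2;9;24;23m🬎[38;2;10;25;24m[48;2;9;24;23m🬎[38;2;10;25;24m[48;2;9;24;23m🬎[38;2;93;93;93m[48;2;9;25;23m🬦[38;2;10;26;24m[48;2;93;93;93m🬂[38;2;10;26;24m[48;2;93;93;93m🬂[38;2;10;26;24m[48;2;93;93;93m🬂[38;2;10;26;24m[48;2;93;93;93m🬂[38;2;10;26;24m[48;2;93;93;93m🬂[38;2;10;25;24m[48;2;9;24;23m🬎[38;2;10;25;24m[48;2;9;24;23m🬎[38;2;10;25;24m[48;2;9;24;23m🬎[0m
[38;2;9;22;22m[48;2;8;21;21m🬎[38;2;9;22;22m[48;2;8;21;21m🬎[38;2;9;22;22m[48;2;8;21;21m🬎[38;2;93;93;93m[48;2;8;22;21m▐[38;2;93;93;93m[48;2;93;93;93m [38;2;93;93;93m[48;2;93;93;93m [38;2;93;93;93m[48;2;93;93;93m [38;2;93;93;93m[48;2;93;93;93m [38;2;93;93;93m[48;2;93;93;93m [38;2;9;22;22m[48;2;8;21;21m🬎[38;2;9;22;22m[48;2;8;21;21m🬎[38;2;9;22;22m[48;2;8;21;21m🬎[0m
[38;2;8;20;20m[48;2;7;18;19m🬂[38;2;8;20;20m[48;2;7;18;19m🬂[38;2;8;20;20m[48;2;7;18;19m🬂[38;2;93;93;93m[48;2;7;19;19m▐[38;2;93;93;93m[48;2;93;93;93m [38;2;93;93;93m[48;2;93;93;93m [38;2;93;93;93m[48;2;93;93;93m [38;2;93;93;93m[48;2;93;93;93m [38;2;93;93;93m[48;2;93;93;93m [38;2;8;20;20m[48;2;7;18;19m🬂[38;2;8;20;20m[48;2;7;18;19m🬂[38;2;8;20;20m[48;2;7;18;19m🬂[0m
[38;2;7;17;18m[48;2;6;15;17m🬂[38;2;7;17;18m[48;2;6;15;17m🬂[38;2;7;17;18m[48;2;6;15;17m🬂[38;2;93;93;93m[48;2;6;16;17m▐[38;2;93;93;93m[48;2;93;93;93m [38;2;93;93;93m[48;2;93;93;93m [38;2;93;93;93m[48;2;93;93;93m [38;2;93;93;93m[48;2;93;93;93m [38;2;93;93;93m[48;2;6;15;17m🬕[38;2;7;17;18m[48;2;6;15;17m🬂[38;2;7;17;18m[48;2;6;15;17m🬂[38;2;7;17;18m[48;2;6;15;17m🬂[0m
[38;2;5;14;16m[48;2;5;13;15m🬂[38;2;5;14;16m[48;2;5;13;15m🬂[38;2;5;14;16m[48;2;5;13;15m🬂[38;2;93;93;93m[48;2;5;13;15m🬁[38;2;93;93;93m[48;2;93;93;93m [38;2;93;93;93m[48;2;93;93;93m [38;2;93;93;93m[48;2;93;93;93m [38;2;93;93;93m[48;2;93;93;93m [38;2;93;93;93m[48;2;5;13;15m▌[38;2;5;14;16m[48;2;5;13;15m🬂[38;2;5;14;16m[48;2;5;13;15m🬂[38;2;5;14;16m[48;2;5;13;15m🬂[0m
</frame>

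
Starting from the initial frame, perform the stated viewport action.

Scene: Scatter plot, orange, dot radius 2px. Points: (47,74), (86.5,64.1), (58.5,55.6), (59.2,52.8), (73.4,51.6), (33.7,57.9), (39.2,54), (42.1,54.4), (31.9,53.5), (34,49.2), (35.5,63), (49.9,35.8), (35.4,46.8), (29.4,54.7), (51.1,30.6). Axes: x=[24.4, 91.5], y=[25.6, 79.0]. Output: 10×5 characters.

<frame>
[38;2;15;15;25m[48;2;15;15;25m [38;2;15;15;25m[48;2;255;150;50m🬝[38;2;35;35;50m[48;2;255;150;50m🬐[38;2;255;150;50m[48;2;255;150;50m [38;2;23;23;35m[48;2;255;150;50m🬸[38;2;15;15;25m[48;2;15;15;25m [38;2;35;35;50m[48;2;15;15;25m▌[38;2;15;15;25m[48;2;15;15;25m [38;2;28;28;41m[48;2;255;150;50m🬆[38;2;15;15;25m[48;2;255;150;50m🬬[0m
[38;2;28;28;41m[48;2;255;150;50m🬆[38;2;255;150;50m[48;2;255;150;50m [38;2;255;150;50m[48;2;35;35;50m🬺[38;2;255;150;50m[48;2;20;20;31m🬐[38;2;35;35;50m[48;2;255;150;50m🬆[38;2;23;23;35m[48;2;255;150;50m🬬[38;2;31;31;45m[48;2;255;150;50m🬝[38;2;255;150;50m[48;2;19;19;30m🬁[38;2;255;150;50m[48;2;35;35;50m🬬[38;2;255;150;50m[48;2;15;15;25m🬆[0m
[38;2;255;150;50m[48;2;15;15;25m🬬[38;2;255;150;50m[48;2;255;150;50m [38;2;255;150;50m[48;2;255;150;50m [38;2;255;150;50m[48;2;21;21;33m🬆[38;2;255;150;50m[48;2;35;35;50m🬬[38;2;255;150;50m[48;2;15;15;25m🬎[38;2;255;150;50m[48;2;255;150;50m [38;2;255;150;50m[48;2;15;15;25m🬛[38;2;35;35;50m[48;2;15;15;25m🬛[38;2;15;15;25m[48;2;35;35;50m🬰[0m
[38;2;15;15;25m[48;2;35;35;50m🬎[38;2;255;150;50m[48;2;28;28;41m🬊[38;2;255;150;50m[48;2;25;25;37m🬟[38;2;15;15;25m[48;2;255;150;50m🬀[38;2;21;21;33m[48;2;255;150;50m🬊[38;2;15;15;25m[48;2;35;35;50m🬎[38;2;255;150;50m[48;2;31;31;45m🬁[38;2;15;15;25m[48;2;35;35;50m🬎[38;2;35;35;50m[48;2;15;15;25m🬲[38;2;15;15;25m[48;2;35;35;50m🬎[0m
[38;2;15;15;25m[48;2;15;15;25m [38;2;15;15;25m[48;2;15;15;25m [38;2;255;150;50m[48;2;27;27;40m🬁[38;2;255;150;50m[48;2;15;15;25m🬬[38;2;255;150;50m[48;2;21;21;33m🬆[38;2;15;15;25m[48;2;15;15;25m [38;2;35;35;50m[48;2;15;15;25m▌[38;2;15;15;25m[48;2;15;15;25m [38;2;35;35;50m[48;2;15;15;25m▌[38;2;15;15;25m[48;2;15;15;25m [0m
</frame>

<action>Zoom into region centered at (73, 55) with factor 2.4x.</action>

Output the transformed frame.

<frame>
[38;2;15;15;25m[48;2;15;15;25m [38;2;15;15;25m[48;2;15;15;25m [38;2;35;35;50m[48;2;15;15;25m▌[38;2;15;15;25m[48;2;15;15;25m [38;2;35;35;50m[48;2;15;15;25m▌[38;2;15;15;25m[48;2;15;15;25m [38;2;35;35;50m[48;2;15;15;25m▌[38;2;15;15;25m[48;2;15;15;25m [38;2;35;35;50m[48;2;255;150;50m🬐[38;2;255;150;50m[48;2;255;150;50m [0m
[38;2;255;150;50m[48;2;28;28;41m🬱[38;2;35;35;50m[48;2;15;15;25m🬂[38;2;35;35;50m[48;2;15;15;25m🬕[38;2;35;35;50m[48;2;15;15;25m🬂[38;2;35;35;50m[48;2;15;15;25m🬕[38;2;35;35;50m[48;2;15;15;25m🬂[38;2;35;35;50m[48;2;15;15;25m🬕[38;2;35;35;50m[48;2;15;15;25m🬂[38;2;35;35;50m[48;2;15;15;25m🬕[38;2;255;150;50m[48;2;19;19;30m🬀[0m
[38;2;255;150;50m[48;2;255;150;50m [38;2;255;150;50m[48;2;25;25;37m🬐[38;2;35;35;50m[48;2;15;15;25m🬛[38;2;15;15;25m[48;2;35;35;50m🬰[38;2;28;28;41m[48;2;255;150;50m🬆[38;2;23;23;35m[48;2;255;150;50m🬬[38;2;35;35;50m[48;2;15;15;25m🬛[38;2;15;15;25m[48;2;35;35;50m🬰[38;2;35;35;50m[48;2;15;15;25m🬛[38;2;15;15;25m[48;2;35;35;50m🬰[0m
[38;2;255;150;50m[48;2;28;28;41m🬆[38;2;15;15;25m[48;2;35;35;50m🬎[38;2;35;35;50m[48;2;15;15;25m🬲[38;2;23;23;35m[48;2;255;150;50m🬺[38;2;255;150;50m[48;2;35;35;50m🬬[38;2;255;150;50m[48;2;28;28;41m🬆[38;2;35;35;50m[48;2;15;15;25m🬲[38;2;15;15;25m[48;2;35;35;50m🬎[38;2;35;35;50m[48;2;15;15;25m🬲[38;2;15;15;25m[48;2;35;35;50m🬎[0m
[38;2;15;15;25m[48;2;15;15;25m [38;2;15;15;25m[48;2;15;15;25m [38;2;35;35;50m[48;2;15;15;25m▌[38;2;15;15;25m[48;2;15;15;25m [38;2;35;35;50m[48;2;15;15;25m▌[38;2;15;15;25m[48;2;15;15;25m [38;2;35;35;50m[48;2;15;15;25m▌[38;2;15;15;25m[48;2;15;15;25m [38;2;35;35;50m[48;2;15;15;25m▌[38;2;15;15;25m[48;2;15;15;25m [0m
</frame>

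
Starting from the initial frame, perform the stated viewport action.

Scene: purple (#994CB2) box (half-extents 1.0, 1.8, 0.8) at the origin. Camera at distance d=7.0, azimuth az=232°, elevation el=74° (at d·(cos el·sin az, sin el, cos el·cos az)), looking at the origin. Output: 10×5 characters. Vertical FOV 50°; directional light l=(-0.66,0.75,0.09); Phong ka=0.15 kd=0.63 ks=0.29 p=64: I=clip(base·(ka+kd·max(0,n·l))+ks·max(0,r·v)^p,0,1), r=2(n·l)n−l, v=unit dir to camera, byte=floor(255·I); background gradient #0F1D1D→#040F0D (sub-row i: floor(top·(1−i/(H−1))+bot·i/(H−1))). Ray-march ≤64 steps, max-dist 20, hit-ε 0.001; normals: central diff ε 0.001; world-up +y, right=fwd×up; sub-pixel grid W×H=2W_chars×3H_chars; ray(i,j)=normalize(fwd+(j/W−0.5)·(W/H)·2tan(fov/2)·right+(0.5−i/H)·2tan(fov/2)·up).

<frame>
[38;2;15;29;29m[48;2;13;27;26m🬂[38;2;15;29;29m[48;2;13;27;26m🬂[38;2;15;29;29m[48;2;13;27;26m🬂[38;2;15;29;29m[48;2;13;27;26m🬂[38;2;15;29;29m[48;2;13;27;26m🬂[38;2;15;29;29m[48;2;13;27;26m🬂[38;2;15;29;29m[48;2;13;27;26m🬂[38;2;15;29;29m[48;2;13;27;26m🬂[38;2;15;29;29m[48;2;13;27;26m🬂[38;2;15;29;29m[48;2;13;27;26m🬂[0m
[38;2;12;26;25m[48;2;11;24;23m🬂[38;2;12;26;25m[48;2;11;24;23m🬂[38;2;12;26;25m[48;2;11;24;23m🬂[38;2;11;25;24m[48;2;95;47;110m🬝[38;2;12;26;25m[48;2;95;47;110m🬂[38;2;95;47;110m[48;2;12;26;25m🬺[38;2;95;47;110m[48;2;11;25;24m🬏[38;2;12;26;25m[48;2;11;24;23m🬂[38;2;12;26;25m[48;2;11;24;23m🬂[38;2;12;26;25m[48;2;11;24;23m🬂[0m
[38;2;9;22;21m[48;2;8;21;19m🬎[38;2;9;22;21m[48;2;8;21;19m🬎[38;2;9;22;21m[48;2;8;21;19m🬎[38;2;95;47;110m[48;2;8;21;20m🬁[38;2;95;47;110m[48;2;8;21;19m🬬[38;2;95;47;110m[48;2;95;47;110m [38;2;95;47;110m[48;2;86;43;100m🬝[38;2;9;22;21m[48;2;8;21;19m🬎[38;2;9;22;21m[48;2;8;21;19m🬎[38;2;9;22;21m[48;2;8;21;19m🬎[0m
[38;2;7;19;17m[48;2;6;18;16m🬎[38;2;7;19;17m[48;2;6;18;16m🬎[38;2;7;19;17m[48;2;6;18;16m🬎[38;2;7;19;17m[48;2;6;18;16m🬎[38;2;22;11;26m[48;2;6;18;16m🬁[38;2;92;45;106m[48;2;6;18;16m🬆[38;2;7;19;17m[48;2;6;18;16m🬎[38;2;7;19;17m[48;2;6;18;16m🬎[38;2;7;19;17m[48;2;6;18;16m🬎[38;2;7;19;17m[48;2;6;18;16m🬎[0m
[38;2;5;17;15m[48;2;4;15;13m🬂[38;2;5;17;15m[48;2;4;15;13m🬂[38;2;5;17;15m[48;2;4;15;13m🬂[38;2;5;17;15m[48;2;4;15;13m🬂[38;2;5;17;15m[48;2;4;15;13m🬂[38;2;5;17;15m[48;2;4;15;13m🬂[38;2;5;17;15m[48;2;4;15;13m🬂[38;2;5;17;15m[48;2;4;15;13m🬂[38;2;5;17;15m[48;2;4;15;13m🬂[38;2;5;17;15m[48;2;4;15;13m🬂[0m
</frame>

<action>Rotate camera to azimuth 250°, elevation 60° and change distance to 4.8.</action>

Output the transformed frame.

<frame>
[38;2;15;29;29m[48;2;13;27;26m🬂[38;2;15;29;29m[48;2;13;27;26m🬂[38;2;15;29;29m[48;2;13;27;26m🬂[38;2;15;29;29m[48;2;95;47;110m🬂[38;2;15;29;29m[48;2;95;47;110m🬀[38;2;95;47;110m[48;2;95;47;110m [38;2;95;47;110m[48;2;14;28;28m🬲[38;2;15;29;29m[48;2;13;27;26m🬂[38;2;15;29;29m[48;2;13;27;26m🬂[38;2;15;29;29m[48;2;13;27;26m🬂[0m
[38;2;12;26;25m[48;2;11;24;23m🬂[38;2;12;26;25m[48;2;11;24;23m🬂[38;2;12;26;25m[48;2;11;24;23m🬂[38;2;95;47;110m[48;2;11;24;23m🬨[38;2;95;47;110m[48;2;95;47;110m [38;2;95;47;110m[48;2;95;47;110m [38;2;95;47;110m[48;2;95;47;110m [38;2;95;47;110m[48;2;11;25;24m🬲[38;2;12;26;25m[48;2;11;24;23m🬂[38;2;12;26;25m[48;2;11;24;23m🬂[0m
[38;2;9;22;21m[48;2;8;21;19m🬎[38;2;9;22;21m[48;2;8;21;19m🬎[38;2;9;22;21m[48;2;8;21;19m🬎[38;2;95;47;110m[48;2;8;21;20m🬁[38;2;95;47;110m[48;2;86;43;100m🬝[38;2;95;47;110m[48;2;86;43;100m🬎[38;2;95;47;110m[48;2;86;43;100m🬂[38;2;89;44;104m[48;2;8;21;19m🬝[38;2;9;22;21m[48;2;8;21;19m🬎[38;2;9;22;21m[48;2;8;21;19m🬎[0m
[38;2;7;19;17m[48;2;6;18;16m🬎[38;2;7;19;17m[48;2;6;18;16m🬎[38;2;7;19;17m[48;2;6;18;16m🬎[38;2;7;19;17m[48;2;6;18;16m🬎[38;2;86;43;100m[48;2;6;18;16m🬬[38;2;86;43;100m[48;2;86;43;100m [38;2;86;43;100m[48;2;86;43;100m [38;2;86;43;100m[48;2;6;18;16m🬀[38;2;7;19;17m[48;2;6;18;16m🬎[38;2;7;19;17m[48;2;6;18;16m🬎[0m
[38;2;5;17;15m[48;2;4;15;13m🬂[38;2;5;17;15m[48;2;4;15;13m🬂[38;2;5;17;15m[48;2;4;15;13m🬂[38;2;5;17;15m[48;2;4;15;13m🬂[38;2;86;43;100m[48;2;4;15;13m🬁[38;2;86;43;100m[48;2;4;15;13m🬂[38;2;5;17;15m[48;2;4;15;13m🬂[38;2;5;17;15m[48;2;4;15;13m🬂[38;2;5;17;15m[48;2;4;15;13m🬂[38;2;5;17;15m[48;2;4;15;13m🬂[0m
</frame>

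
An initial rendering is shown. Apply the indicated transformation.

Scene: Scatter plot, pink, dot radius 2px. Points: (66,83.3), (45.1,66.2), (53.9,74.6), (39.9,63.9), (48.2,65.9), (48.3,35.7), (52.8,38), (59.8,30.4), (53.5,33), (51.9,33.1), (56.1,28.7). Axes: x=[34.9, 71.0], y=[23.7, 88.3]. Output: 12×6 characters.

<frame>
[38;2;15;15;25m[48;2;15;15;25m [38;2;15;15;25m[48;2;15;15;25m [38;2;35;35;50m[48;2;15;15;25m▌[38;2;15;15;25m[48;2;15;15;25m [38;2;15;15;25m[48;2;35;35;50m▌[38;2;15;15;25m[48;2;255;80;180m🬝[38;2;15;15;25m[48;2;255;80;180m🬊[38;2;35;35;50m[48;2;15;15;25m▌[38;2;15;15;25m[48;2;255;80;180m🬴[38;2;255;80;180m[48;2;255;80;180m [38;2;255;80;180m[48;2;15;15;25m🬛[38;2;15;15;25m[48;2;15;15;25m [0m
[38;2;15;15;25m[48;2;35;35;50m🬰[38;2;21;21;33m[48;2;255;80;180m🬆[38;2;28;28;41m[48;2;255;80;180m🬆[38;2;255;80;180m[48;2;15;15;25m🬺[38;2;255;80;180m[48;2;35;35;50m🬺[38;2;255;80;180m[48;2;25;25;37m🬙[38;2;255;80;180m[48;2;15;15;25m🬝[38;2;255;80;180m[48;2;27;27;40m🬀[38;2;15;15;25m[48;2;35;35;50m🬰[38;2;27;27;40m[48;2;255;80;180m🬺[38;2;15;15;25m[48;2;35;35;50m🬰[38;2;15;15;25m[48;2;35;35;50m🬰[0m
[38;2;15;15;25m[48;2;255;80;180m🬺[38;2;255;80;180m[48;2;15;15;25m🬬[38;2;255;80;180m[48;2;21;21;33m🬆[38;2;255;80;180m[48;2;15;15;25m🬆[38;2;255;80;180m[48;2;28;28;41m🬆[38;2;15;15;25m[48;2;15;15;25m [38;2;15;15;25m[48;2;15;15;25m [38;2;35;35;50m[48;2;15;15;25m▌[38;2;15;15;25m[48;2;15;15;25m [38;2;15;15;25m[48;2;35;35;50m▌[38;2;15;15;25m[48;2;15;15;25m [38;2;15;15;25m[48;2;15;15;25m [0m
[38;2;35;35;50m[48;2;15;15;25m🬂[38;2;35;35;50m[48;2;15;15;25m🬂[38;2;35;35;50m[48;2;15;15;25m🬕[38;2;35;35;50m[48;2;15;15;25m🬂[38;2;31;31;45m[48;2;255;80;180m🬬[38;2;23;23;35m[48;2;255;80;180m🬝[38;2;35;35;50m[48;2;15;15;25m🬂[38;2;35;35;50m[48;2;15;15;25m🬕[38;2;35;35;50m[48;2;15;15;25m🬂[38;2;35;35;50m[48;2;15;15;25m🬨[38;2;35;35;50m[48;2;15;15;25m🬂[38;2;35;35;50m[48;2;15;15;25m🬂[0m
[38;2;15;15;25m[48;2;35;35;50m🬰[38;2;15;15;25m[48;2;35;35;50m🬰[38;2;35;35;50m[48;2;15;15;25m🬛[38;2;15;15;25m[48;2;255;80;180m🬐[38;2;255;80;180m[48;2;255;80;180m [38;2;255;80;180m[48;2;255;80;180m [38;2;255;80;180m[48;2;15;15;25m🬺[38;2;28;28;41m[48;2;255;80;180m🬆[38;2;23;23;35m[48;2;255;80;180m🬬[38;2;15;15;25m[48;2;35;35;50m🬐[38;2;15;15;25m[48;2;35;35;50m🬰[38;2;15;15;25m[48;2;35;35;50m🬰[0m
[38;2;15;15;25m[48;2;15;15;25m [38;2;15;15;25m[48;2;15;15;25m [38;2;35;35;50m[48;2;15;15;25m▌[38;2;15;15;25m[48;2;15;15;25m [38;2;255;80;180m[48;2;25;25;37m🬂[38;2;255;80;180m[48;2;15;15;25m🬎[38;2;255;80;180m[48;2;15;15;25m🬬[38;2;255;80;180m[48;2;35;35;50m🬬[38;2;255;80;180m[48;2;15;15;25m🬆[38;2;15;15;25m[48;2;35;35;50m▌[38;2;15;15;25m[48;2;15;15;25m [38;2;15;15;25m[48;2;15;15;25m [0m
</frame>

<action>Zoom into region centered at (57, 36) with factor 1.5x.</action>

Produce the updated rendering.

<frame>
[38;2;15;15;25m[48;2;15;15;25m [38;2;15;15;25m[48;2;15;15;25m [38;2;35;35;50m[48;2;15;15;25m▌[38;2;15;15;25m[48;2;15;15;25m [38;2;15;15;25m[48;2;35;35;50m▌[38;2;15;15;25m[48;2;15;15;25m [38;2;15;15;25m[48;2;15;15;25m [38;2;35;35;50m[48;2;15;15;25m▌[38;2;15;15;25m[48;2;15;15;25m [38;2;15;15;25m[48;2;35;35;50m▌[38;2;15;15;25m[48;2;15;15;25m [38;2;15;15;25m[48;2;15;15;25m [0m
[38;2;15;15;25m[48;2;35;35;50m🬰[38;2;15;15;25m[48;2;35;35;50m🬰[38;2;35;35;50m[48;2;15;15;25m🬛[38;2;23;23;35m[48;2;255;80;180m🬝[38;2;15;15;25m[48;2;35;35;50m🬐[38;2;15;15;25m[48;2;35;35;50m🬰[38;2;15;15;25m[48;2;35;35;50m🬰[38;2;35;35;50m[48;2;15;15;25m🬛[38;2;15;15;25m[48;2;35;35;50m🬰[38;2;15;15;25m[48;2;35;35;50m🬐[38;2;15;15;25m[48;2;35;35;50m🬰[38;2;15;15;25m[48;2;35;35;50m🬰[0m
[38;2;15;15;25m[48;2;255;80;180m🬝[38;2;15;15;25m[48;2;255;80;180m🬀[38;2;25;25;37m[48;2;255;80;180m🬂[38;2;255;80;180m[48;2;255;80;180m [38;2;255;80;180m[48;2;35;35;50m🬺[38;2;15;15;25m[48;2;15;15;25m [38;2;15;15;25m[48;2;15;15;25m [38;2;23;23;35m[48;2;255;80;180m🬬[38;2;15;15;25m[48;2;15;15;25m [38;2;15;15;25m[48;2;35;35;50m▌[38;2;15;15;25m[48;2;15;15;25m [38;2;15;15;25m[48;2;15;15;25m [0m
[38;2;35;35;50m[48;2;15;15;25m🬂[38;2;255;80;180m[48;2;15;15;25m🬊[38;2;255;80;180m[48;2;28;28;41m🬊[38;2;255;80;180m[48;2;15;15;25m🬝[38;2;255;80;180m[48;2;255;80;180m [38;2;255;80;180m[48;2;35;35;50m🬺[38;2;35;35;50m[48;2;255;80;180m🬀[38;2;255;80;180m[48;2;255;80;180m [38;2;255;80;180m[48;2;23;23;35m🬃[38;2;35;35;50m[48;2;15;15;25m🬨[38;2;35;35;50m[48;2;15;15;25m🬂[38;2;35;35;50m[48;2;15;15;25m🬂[0m
[38;2;15;15;25m[48;2;35;35;50m🬰[38;2;15;15;25m[48;2;35;35;50m🬰[38;2;35;35;50m[48;2;15;15;25m🬛[38;2;15;15;25m[48;2;35;35;50m🬰[38;2;27;27;40m[48;2;255;80;180m🬺[38;2;255;80;180m[48;2;21;21;33m🬆[38;2;15;15;25m[48;2;35;35;50m🬰[38;2;255;80;180m[48;2;27;27;40m🬀[38;2;15;15;25m[48;2;35;35;50m🬰[38;2;15;15;25m[48;2;35;35;50m🬐[38;2;15;15;25m[48;2;35;35;50m🬰[38;2;15;15;25m[48;2;35;35;50m🬰[0m
[38;2;15;15;25m[48;2;15;15;25m [38;2;15;15;25m[48;2;15;15;25m [38;2;35;35;50m[48;2;15;15;25m▌[38;2;15;15;25m[48;2;15;15;25m [38;2;15;15;25m[48;2;35;35;50m▌[38;2;15;15;25m[48;2;15;15;25m [38;2;15;15;25m[48;2;15;15;25m [38;2;35;35;50m[48;2;15;15;25m▌[38;2;15;15;25m[48;2;15;15;25m [38;2;15;15;25m[48;2;35;35;50m▌[38;2;15;15;25m[48;2;15;15;25m [38;2;15;15;25m[48;2;15;15;25m [0m
</frame>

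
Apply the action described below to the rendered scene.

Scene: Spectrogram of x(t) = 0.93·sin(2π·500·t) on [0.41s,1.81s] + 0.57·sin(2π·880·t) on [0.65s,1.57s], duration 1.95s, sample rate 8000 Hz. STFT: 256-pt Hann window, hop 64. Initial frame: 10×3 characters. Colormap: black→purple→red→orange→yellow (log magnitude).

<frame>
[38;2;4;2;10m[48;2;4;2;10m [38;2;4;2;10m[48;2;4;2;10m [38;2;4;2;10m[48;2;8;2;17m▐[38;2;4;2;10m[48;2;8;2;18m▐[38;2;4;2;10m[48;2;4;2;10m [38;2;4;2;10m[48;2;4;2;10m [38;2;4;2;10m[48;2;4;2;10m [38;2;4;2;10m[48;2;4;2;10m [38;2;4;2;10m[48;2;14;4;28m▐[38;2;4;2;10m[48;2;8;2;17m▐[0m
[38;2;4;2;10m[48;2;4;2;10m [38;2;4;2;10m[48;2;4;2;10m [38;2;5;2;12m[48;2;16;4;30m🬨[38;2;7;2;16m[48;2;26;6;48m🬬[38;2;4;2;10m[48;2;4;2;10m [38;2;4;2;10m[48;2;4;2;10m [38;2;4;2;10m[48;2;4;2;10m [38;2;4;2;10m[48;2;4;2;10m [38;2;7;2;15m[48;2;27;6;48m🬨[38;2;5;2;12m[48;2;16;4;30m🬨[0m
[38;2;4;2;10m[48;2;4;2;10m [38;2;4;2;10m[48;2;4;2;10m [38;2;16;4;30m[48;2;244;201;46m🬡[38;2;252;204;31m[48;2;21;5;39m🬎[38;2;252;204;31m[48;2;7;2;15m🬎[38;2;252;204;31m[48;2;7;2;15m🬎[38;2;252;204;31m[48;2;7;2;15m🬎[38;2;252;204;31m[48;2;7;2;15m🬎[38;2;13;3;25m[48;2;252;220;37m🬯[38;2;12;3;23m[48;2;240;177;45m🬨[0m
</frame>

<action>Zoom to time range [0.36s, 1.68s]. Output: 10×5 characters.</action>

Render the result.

<frame>
[38;2;4;2;10m[48;2;8;2;16m▐[38;2;4;2;10m[48;2;4;2;10m [38;2;4;2;10m[48;2;8;2;17m▐[38;2;4;2;10m[48;2;4;2;10m [38;2;4;2;10m[48;2;4;2;10m [38;2;4;2;10m[48;2;4;2;10m [38;2;4;2;10m[48;2;4;2;10m [38;2;4;2;10m[48;2;4;2;10m [38;2;4;2;10m[48;2;4;2;10m [38;2;4;2;10m[48;2;14;4;26m▐[0m
[38;2;4;2;10m[48;2;9;2;18m▐[38;2;4;2;10m[48;2;4;2;10m [38;2;4;2;10m[48;2;9;3;19m▐[38;2;4;2;10m[48;2;4;2;10m [38;2;4;2;10m[48;2;4;2;10m [38;2;4;2;10m[48;2;4;2;10m [38;2;4;2;10m[48;2;4;2;10m [38;2;4;2;10m[48;2;4;2;10m [38;2;4;2;10m[48;2;4;2;10m [38;2;4;2;10m[48;2;15;4;29m▐[0m
[38;2;4;2;10m[48;2;12;3;24m▐[38;2;4;2;10m[48;2;4;2;10m [38;2;4;2;10m[48;2;14;4;28m▐[38;2;4;2;10m[48;2;4;2;10m [38;2;4;2;10m[48;2;4;2;10m [38;2;4;2;10m[48;2;4;2;10m [38;2;4;2;10m[48;2;4;2;10m [38;2;4;2;10m[48;2;4;2;10m [38;2;4;2;10m[48;2;4;2;10m [38;2;4;2;10m[48;2;21;5;38m▐[0m
[38;2;7;2;16m[48;2;35;8;63m🬨[38;2;4;2;10m[48;2;4;2;10m [38;2;20;5;37m[48;2;252;202;30m🬎[38;2;4;2;10m[48;2;252;202;30m🬎[38;2;4;2;10m[48;2;252;202;30m🬎[38;2;4;2;10m[48;2;252;202;30m🬎[38;2;4;2;10m[48;2;252;202;30m🬎[38;2;4;2;10m[48;2;252;202;30m🬎[38;2;4;2;10m[48;2;252;202;30m🬎[38;2;19;4;35m[48;2;252;202;30m🬬[0m
[38;2;243;198;48m[48;2;38;10;37m🬌[38;2;254;249;49m[48;2;5;2;12m🬋[38;2;254;249;49m[48;2;44;11;43m🬋[38;2;254;249;49m[48;2;7;2;16m🬋[38;2;254;249;49m[48;2;7;2;16m🬋[38;2;254;249;49m[48;2;7;2;16m🬋[38;2;254;249;49m[48;2;7;2;16m🬋[38;2;254;249;49m[48;2;7;2;16m🬋[38;2;254;249;49m[48;2;7;2;16m🬋[38;2;254;249;49m[48;2;40;10;38m🬋[0m
</frame>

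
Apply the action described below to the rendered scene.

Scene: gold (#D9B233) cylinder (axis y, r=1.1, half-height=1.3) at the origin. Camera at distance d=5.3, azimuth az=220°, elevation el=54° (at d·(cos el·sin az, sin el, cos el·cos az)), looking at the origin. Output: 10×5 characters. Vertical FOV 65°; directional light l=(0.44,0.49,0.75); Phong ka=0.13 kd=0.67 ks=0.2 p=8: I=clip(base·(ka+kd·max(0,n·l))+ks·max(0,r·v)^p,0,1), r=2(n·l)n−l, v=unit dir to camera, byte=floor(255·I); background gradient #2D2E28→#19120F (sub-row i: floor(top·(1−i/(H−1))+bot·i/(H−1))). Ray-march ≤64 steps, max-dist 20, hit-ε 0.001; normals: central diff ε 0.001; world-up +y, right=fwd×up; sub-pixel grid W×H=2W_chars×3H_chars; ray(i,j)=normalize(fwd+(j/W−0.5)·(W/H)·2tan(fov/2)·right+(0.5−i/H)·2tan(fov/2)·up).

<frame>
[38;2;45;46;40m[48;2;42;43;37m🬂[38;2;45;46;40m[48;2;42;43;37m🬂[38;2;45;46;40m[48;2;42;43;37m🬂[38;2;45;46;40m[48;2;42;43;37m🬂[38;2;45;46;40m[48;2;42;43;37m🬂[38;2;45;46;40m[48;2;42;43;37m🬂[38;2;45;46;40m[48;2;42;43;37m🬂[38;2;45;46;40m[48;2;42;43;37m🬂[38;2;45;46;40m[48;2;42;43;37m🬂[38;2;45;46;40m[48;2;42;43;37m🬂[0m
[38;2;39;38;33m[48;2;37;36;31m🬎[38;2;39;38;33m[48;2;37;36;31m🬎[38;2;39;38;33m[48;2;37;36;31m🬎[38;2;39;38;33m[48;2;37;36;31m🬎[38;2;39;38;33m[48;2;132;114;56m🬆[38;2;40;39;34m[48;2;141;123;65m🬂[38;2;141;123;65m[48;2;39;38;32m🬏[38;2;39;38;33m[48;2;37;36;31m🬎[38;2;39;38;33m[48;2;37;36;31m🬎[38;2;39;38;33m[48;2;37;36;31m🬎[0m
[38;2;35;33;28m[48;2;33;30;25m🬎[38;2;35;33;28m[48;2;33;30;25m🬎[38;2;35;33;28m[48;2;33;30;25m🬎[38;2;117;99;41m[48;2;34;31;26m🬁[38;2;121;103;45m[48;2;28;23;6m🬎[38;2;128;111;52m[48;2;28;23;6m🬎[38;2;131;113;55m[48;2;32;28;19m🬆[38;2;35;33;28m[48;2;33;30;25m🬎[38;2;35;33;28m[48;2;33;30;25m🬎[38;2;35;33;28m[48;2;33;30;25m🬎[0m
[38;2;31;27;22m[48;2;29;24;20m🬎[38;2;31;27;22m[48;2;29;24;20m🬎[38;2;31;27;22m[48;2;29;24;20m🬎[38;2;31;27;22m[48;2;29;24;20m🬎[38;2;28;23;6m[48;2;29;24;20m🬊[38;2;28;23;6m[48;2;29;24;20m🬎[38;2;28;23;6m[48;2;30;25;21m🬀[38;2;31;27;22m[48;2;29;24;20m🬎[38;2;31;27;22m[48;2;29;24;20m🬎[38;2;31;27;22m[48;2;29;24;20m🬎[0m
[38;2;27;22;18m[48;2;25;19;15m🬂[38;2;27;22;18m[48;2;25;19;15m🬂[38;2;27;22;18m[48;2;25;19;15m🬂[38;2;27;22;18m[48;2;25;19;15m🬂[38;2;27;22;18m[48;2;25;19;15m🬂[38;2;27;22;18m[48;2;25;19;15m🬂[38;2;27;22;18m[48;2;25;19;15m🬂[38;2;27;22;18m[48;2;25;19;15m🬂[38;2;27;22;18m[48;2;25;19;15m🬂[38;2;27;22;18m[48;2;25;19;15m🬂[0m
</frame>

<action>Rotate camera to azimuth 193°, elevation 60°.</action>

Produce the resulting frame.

<frame>
[38;2;45;46;40m[48;2;42;43;37m🬂[38;2;45;46;40m[48;2;42;43;37m🬂[38;2;45;46;40m[48;2;42;43;37m🬂[38;2;45;46;40m[48;2;42;43;37m🬂[38;2;45;46;40m[48;2;42;43;37m🬂[38;2;45;46;40m[48;2;42;43;37m🬂[38;2;45;46;40m[48;2;42;43;37m🬂[38;2;45;46;40m[48;2;42;43;37m🬂[38;2;45;46;40m[48;2;42;43;37m🬂[38;2;45;46;40m[48;2;42;43;37m🬂[0m
[38;2;39;38;33m[48;2;37;36;31m🬎[38;2;39;38;33m[48;2;37;36;31m🬎[38;2;39;38;33m[48;2;37;36;31m🬎[38;2;39;38;33m[48;2;37;36;31m🬎[38;2;39;38;33m[48;2;132;114;56m🬆[38;2;40;39;34m[48;2;124;106;48m🬂[38;2;115;97;39m[48;2;39;38;32m🬏[38;2;39;38;33m[48;2;37;36;31m🬎[38;2;39;38;33m[48;2;37;36;31m🬎[38;2;39;38;33m[48;2;37;36;31m🬎[0m
[38;2;35;33;28m[48;2;33;30;25m🬎[38;2;35;33;28m[48;2;33;30;25m🬎[38;2;35;33;28m[48;2;33;30;25m🬎[38;2;127;109;51m[48;2;34;31;26m🬁[38;2;119;101;43m[48;2;28;23;6m🬬[38;2;116;98;40m[48;2;109;91;33m🬆[38;2;109;91;33m[48;2;32;28;19m🬆[38;2;35;33;28m[48;2;33;30;25m🬎[38;2;35;33;28m[48;2;33;30;25m🬎[38;2;35;33;28m[48;2;33;30;25m🬎[0m
[38;2;31;27;22m[48;2;29;24;20m🬎[38;2;31;27;22m[48;2;29;24;20m🬎[38;2;31;27;22m[48;2;29;24;20m🬎[38;2;31;27;22m[48;2;29;24;20m🬎[38;2;28;23;6m[48;2;29;24;20m🬊[38;2;28;23;6m[48;2;29;24;20m🬎[38;2;28;23;6m[48;2;30;25;21m🬀[38;2;31;27;22m[48;2;29;24;20m🬎[38;2;31;27;22m[48;2;29;24;20m🬎[38;2;31;27;22m[48;2;29;24;20m🬎[0m
[38;2;27;22;18m[48;2;25;19;15m🬂[38;2;27;22;18m[48;2;25;19;15m🬂[38;2;27;22;18m[48;2;25;19;15m🬂[38;2;27;22;18m[48;2;25;19;15m🬂[38;2;27;22;18m[48;2;25;19;15m🬂[38;2;27;22;18m[48;2;25;19;15m🬂[38;2;27;22;18m[48;2;25;19;15m🬂[38;2;27;22;18m[48;2;25;19;15m🬂[38;2;27;22;18m[48;2;25;19;15m🬂[38;2;27;22;18m[48;2;25;19;15m🬂[0m
</frame>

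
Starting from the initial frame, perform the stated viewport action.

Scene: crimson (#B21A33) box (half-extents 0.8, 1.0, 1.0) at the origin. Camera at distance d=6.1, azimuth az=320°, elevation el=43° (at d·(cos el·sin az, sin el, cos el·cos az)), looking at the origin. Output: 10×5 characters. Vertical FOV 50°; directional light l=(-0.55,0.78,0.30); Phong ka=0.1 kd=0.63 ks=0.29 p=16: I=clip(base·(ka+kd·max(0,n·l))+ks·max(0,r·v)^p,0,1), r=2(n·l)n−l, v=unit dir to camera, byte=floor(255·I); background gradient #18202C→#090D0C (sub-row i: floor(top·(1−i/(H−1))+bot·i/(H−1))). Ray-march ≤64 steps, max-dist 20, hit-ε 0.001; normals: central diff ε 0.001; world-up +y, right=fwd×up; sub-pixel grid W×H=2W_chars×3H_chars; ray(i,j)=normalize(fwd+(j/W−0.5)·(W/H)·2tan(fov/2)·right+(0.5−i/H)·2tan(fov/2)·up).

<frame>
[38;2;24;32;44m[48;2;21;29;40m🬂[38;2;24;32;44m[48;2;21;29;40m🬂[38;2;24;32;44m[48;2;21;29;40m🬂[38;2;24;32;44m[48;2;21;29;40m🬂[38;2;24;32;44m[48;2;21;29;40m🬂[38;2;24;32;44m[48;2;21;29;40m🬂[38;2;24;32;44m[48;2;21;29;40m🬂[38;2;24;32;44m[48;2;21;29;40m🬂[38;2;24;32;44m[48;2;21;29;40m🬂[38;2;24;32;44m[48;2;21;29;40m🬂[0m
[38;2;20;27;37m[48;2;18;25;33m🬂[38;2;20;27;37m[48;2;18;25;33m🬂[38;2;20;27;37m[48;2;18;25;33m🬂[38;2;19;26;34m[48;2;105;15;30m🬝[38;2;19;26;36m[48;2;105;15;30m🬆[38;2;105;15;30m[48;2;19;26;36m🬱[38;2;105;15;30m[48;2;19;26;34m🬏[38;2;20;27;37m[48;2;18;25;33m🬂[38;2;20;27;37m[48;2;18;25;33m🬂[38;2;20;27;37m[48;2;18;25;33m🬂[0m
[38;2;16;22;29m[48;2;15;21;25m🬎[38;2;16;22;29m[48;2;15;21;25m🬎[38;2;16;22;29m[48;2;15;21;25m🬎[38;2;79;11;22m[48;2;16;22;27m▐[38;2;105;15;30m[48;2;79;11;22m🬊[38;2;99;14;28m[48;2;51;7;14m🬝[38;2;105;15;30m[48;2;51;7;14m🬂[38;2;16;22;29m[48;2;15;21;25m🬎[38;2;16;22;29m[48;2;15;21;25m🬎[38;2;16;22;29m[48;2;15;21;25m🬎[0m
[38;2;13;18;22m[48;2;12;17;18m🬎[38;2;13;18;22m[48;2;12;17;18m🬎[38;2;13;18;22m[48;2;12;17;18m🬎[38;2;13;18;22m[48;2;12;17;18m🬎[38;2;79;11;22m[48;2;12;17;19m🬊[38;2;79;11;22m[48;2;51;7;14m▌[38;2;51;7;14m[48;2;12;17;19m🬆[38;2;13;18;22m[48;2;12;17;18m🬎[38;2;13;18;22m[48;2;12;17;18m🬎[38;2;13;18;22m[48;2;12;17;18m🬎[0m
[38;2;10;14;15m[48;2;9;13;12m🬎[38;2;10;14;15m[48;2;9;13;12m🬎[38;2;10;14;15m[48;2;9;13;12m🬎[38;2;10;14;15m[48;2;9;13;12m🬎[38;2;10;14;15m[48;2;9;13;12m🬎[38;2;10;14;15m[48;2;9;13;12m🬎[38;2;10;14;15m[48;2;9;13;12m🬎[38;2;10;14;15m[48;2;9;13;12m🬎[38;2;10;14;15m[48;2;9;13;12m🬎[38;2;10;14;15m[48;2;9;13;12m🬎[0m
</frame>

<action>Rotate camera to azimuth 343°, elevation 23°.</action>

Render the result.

<frame>
[38;2;24;32;44m[48;2;21;29;40m🬂[38;2;24;32;44m[48;2;21;29;40m🬂[38;2;24;32;44m[48;2;21;29;40m🬂[38;2;24;32;44m[48;2;21;29;40m🬂[38;2;24;32;44m[48;2;21;29;40m🬂[38;2;24;32;44m[48;2;21;29;40m🬂[38;2;24;32;44m[48;2;21;29;40m🬂[38;2;24;32;44m[48;2;21;29;40m🬂[38;2;24;32;44m[48;2;21;29;40m🬂[38;2;24;32;44m[48;2;21;29;40m🬂[0m
[38;2;20;27;37m[48;2;18;25;33m🬂[38;2;20;27;37m[48;2;18;25;33m🬂[38;2;20;27;37m[48;2;18;25;33m🬂[38;2;20;27;37m[48;2;18;25;33m🬂[38;2;19;26;35m[48;2;105;15;30m🬎[38;2;19;26;35m[48;2;105;15;30m🬎[38;2;105;15;30m[48;2;19;26;34m🬏[38;2;20;27;37m[48;2;18;25;33m🬂[38;2;20;27;37m[48;2;18;25;33m🬂[38;2;20;27;37m[48;2;18;25;33m🬂[0m
[38;2;16;22;29m[48;2;15;21;25m🬎[38;2;16;22;29m[48;2;15;21;25m🬎[38;2;16;22;29m[48;2;15;21;25m🬎[38;2;16;22;29m[48;2;15;21;25m🬎[38;2;79;11;22m[48;2;51;7;14m▌[38;2;51;7;14m[48;2;51;7;14m [38;2;51;7;14m[48;2;51;7;14m [38;2;16;22;29m[48;2;15;21;25m🬎[38;2;16;22;29m[48;2;15;21;25m🬎[38;2;16;22;29m[48;2;15;21;25m🬎[0m
[38;2;13;18;22m[48;2;12;17;18m🬎[38;2;13;18;22m[48;2;12;17;18m🬎[38;2;13;18;22m[48;2;12;17;18m🬎[38;2;13;18;22m[48;2;12;17;18m🬎[38;2;58;8;16m[48;2;12;17;19m🬨[38;2;51;7;14m[48;2;51;7;14m [38;2;51;7;14m[48;2;12;17;19m🬆[38;2;13;18;22m[48;2;12;17;18m🬎[38;2;13;18;22m[48;2;12;17;18m🬎[38;2;13;18;22m[48;2;12;17;18m🬎[0m
[38;2;10;14;15m[48;2;9;13;12m🬎[38;2;10;14;15m[48;2;9;13;12m🬎[38;2;10;14;15m[48;2;9;13;12m🬎[38;2;10;14;15m[48;2;9;13;12m🬎[38;2;10;14;15m[48;2;9;13;12m🬎[38;2;10;14;15m[48;2;9;13;12m🬎[38;2;10;14;15m[48;2;9;13;12m🬎[38;2;10;14;15m[48;2;9;13;12m🬎[38;2;10;14;15m[48;2;9;13;12m🬎[38;2;10;14;15m[48;2;9;13;12m🬎[0m
</frame>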